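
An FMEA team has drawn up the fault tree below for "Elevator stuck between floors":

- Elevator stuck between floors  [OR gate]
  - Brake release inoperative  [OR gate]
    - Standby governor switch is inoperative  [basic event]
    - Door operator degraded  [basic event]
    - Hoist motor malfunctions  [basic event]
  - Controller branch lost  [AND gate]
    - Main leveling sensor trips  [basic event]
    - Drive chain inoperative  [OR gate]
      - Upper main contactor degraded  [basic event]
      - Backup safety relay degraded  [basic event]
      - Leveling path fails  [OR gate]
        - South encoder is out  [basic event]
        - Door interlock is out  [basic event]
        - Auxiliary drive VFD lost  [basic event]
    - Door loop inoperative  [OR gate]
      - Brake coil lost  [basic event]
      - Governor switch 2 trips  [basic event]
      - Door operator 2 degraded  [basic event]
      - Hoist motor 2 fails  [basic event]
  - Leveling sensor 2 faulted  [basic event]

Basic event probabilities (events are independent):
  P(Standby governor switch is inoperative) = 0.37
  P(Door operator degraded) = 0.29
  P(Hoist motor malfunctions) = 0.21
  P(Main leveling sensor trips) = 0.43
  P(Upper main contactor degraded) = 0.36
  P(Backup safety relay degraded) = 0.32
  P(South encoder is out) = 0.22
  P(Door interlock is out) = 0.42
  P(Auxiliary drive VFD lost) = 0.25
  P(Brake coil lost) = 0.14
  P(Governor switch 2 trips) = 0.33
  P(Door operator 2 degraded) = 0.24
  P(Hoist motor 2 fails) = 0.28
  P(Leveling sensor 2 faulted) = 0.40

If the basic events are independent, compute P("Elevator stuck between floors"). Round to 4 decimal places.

0.8412

P(Brake release inoperative) [OR] = 1 − (1−0.37) × (1−0.29) × (1−0.21) = 0.646633
P(Leveling path fails) [OR] = 1 − (1−0.22) × (1−0.42) × (1−0.25) = 0.660700
P(Drive chain inoperative) [OR] = 1 − (1−0.36) × (1−0.32) × (1−0.660700) = 0.852337
P(Door loop inoperative) [OR] = 1 − (1−0.14) × (1−0.33) × (1−0.24) × (1−0.28) = 0.684703
P(Controller branch lost) [AND] = 0.43 × 0.852337 × 0.684703 = 0.250947
P(Elevator stuck between floors) [OR] = 1 − (1−0.646633) × (1−0.250947) × (1−0.40) = 0.841186
Rounded to 4 decimal places: P(Elevator stuck between floors) ≈ 0.8412.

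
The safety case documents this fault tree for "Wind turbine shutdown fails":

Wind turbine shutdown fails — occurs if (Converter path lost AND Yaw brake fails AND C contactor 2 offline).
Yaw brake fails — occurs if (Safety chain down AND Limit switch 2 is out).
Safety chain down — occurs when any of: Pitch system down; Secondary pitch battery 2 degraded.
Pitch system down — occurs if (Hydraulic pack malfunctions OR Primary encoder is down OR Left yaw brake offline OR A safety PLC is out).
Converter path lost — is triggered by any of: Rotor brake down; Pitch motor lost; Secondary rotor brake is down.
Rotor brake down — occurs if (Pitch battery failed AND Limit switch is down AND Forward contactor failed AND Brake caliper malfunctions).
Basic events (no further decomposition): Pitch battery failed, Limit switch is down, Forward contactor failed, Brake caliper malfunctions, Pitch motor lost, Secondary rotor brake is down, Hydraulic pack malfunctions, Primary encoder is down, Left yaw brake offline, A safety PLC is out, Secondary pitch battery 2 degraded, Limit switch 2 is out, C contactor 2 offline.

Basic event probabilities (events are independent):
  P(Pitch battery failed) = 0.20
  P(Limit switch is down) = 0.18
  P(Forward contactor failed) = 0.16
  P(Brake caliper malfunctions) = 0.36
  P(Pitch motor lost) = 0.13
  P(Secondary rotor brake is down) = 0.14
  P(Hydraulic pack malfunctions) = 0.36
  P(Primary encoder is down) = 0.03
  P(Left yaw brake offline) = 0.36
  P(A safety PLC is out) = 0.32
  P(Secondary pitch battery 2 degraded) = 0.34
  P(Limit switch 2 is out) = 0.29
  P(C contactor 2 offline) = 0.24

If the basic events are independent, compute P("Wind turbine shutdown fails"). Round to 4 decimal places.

P(Rotor brake down) [AND] = 0.20 × 0.18 × 0.16 × 0.36 = 0.002074
P(Converter path lost) [OR] = 1 − (1−0.002074) × (1−0.13) × (1−0.14) = 0.253352
P(Pitch system down) [OR] = 1 − (1−0.36) × (1−0.03) × (1−0.36) × (1−0.32) = 0.729828
P(Safety chain down) [OR] = 1 − (1−0.729828) × (1−0.34) = 0.821686
P(Yaw brake fails) [AND] = 0.821686 × 0.29 = 0.238289
P(Wind turbine shutdown fails) [AND] = 0.253352 × 0.238289 × 0.24 = 0.014489
Rounded to 4 decimal places: P(Wind turbine shutdown fails) ≈ 0.0145.

0.0145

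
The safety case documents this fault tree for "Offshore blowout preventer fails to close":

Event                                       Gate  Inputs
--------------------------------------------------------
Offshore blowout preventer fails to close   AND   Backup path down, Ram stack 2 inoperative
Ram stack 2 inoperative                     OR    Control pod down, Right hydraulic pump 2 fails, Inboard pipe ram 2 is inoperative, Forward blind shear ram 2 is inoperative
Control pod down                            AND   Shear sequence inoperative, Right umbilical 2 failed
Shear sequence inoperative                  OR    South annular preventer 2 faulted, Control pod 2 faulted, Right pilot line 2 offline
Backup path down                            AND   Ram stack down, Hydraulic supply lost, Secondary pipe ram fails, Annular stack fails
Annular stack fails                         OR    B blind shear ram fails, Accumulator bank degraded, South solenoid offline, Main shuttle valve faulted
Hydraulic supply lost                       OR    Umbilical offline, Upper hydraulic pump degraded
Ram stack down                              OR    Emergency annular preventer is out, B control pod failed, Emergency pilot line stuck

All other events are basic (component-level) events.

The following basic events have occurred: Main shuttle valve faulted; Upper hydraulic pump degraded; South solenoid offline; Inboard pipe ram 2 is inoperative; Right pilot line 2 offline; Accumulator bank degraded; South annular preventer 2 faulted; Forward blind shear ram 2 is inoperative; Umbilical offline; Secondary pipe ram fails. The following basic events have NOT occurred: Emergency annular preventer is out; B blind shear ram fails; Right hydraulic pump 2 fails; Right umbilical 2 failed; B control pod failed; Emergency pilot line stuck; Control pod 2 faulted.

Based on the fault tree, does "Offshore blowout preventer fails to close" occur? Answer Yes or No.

Ram stack down [OR]: Emergency annular preventer is out=not, B control pod failed=not, Emergency pilot line stuck=not → no input occurs → does not occur.
Hydraulic supply lost [OR]: Umbilical offline=occurs, Upper hydraulic pump degraded=occurs → at least one input occurs → occurs.
Annular stack fails [OR]: B blind shear ram fails=not, Accumulator bank degraded=occurs, South solenoid offline=occurs, Main shuttle valve faulted=occurs → at least one input occurs → occurs.
Backup path down [AND]: Ram stack down=not, Hydraulic supply lost=occurs, Secondary pipe ram fails=occurs, Annular stack fails=occurs → not all inputs occur → does not occur.
Shear sequence inoperative [OR]: South annular preventer 2 faulted=occurs, Control pod 2 faulted=not, Right pilot line 2 offline=occurs → at least one input occurs → occurs.
Control pod down [AND]: Shear sequence inoperative=occurs, Right umbilical 2 failed=not → not all inputs occur → does not occur.
Ram stack 2 inoperative [OR]: Control pod down=not, Right hydraulic pump 2 fails=not, Inboard pipe ram 2 is inoperative=occurs, Forward blind shear ram 2 is inoperative=occurs → at least one input occurs → occurs.
Offshore blowout preventer fails to close [AND]: Backup path down=not, Ram stack 2 inoperative=occurs → not all inputs occur → does not occur.

No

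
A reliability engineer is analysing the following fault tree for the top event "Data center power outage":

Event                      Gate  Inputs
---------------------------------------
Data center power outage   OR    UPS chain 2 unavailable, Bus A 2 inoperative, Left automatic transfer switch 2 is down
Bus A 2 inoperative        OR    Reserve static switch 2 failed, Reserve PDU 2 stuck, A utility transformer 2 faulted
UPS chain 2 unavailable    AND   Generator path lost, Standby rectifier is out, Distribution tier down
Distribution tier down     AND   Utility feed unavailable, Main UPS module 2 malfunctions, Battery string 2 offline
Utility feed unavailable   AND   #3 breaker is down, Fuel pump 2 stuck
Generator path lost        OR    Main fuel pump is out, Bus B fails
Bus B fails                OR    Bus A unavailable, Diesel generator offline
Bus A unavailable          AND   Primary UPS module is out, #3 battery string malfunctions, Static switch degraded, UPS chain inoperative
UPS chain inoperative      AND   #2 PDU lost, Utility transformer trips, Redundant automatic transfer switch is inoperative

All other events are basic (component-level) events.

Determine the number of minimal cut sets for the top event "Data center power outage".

UPS chain inoperative [AND]: one cut set from each child combined → 1 × 1 × 1 = 1 cut set(s).
Bus A unavailable [AND]: one cut set from each child combined → 1 × 1 × 1 × 1 = 1 cut set(s).
Bus B fails [OR]: union of children's cut sets → 2 cut set(s).
Generator path lost [OR]: union of children's cut sets → 3 cut set(s).
Utility feed unavailable [AND]: one cut set from each child combined → 1 × 1 = 1 cut set(s).
Distribution tier down [AND]: one cut set from each child combined → 1 × 1 × 1 = 1 cut set(s).
UPS chain 2 unavailable [AND]: one cut set from each child combined → 3 × 1 × 1 = 3 cut set(s).
Bus A 2 inoperative [OR]: union of children's cut sets → 3 cut set(s).
Data center power outage [OR]: union of children's cut sets → 7 cut set(s).
Minimal cut sets: {#3 breaker is down, Battery string 2 offline, Fuel pump 2 stuck, Main UPS module 2 malfunctions, Main fuel pump is out, Standby rectifier is out}; {#2 PDU lost, #3 battery string malfunctions, #3 breaker is down, Battery string 2 offline, Fuel pump 2 stuck, Main UPS module 2 malfunctions, Primary UPS module is out, Redundant automatic transfer switch is inoperative, Standby rectifier is out, Static switch degraded, Utility transformer trips}; {#3 breaker is down, Battery string 2 offline, Diesel generator offline, Fuel pump 2 stuck, Main UPS module 2 malfunctions, Standby rectifier is out}; {Reserve static switch 2 failed}; {Reserve PDU 2 stuck}; {A utility transformer 2 faulted}; {Left automatic transfer switch 2 is down}.

7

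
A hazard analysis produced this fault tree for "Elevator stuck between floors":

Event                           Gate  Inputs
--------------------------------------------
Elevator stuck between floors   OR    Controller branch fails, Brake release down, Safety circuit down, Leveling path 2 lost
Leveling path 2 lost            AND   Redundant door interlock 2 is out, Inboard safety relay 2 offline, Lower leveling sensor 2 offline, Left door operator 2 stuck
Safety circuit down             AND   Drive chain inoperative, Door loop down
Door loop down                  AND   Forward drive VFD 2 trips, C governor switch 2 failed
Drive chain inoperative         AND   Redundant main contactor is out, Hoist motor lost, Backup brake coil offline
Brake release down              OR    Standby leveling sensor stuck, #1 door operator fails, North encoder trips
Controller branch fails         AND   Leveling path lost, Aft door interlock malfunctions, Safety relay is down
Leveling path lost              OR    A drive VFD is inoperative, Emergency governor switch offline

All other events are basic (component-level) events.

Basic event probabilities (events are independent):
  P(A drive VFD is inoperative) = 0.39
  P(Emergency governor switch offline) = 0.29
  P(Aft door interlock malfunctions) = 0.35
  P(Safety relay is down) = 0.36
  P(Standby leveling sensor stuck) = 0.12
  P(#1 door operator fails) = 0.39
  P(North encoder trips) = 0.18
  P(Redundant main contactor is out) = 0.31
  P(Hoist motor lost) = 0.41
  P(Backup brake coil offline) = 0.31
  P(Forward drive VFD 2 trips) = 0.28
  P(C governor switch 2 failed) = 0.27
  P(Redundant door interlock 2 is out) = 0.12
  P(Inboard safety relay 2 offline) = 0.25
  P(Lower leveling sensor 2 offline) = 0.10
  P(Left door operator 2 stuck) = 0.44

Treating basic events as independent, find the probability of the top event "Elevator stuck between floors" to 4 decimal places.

0.5930

P(Leveling path lost) [OR] = 1 − (1−0.39) × (1−0.29) = 0.566900
P(Controller branch fails) [AND] = 0.566900 × 0.35 × 0.36 = 0.071429
P(Brake release down) [OR] = 1 − (1−0.12) × (1−0.39) × (1−0.18) = 0.559824
P(Drive chain inoperative) [AND] = 0.31 × 0.41 × 0.31 = 0.039401
P(Door loop down) [AND] = 0.28 × 0.27 = 0.075600
P(Safety circuit down) [AND] = 0.039401 × 0.075600 = 0.002979
P(Leveling path 2 lost) [AND] = 0.12 × 0.25 × 0.10 × 0.44 = 0.001320
P(Elevator stuck between floors) [OR] = 1 − (1−0.071429) × (1−0.559824) × (1−0.002979) × (1−0.001320) = 0.593021
Rounded to 4 decimal places: P(Elevator stuck between floors) ≈ 0.5930.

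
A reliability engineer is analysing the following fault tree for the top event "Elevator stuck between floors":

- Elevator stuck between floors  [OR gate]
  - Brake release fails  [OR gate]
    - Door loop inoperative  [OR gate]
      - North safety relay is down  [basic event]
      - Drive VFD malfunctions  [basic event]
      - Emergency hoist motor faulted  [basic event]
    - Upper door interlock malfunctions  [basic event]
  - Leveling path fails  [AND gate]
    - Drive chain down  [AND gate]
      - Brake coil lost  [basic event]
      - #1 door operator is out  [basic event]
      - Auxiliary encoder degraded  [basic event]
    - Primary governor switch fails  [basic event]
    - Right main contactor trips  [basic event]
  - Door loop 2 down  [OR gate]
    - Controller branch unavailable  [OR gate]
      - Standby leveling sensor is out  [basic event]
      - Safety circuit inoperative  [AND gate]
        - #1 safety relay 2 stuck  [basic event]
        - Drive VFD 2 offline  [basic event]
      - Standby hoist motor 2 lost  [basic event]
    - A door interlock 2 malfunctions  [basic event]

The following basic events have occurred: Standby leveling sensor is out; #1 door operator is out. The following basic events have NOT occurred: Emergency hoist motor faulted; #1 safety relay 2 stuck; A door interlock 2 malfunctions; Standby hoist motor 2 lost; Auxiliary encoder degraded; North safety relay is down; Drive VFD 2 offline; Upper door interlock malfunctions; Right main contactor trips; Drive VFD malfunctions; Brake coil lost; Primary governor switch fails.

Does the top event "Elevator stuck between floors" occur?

Door loop inoperative [OR]: North safety relay is down=not, Drive VFD malfunctions=not, Emergency hoist motor faulted=not → no input occurs → does not occur.
Brake release fails [OR]: Door loop inoperative=not, Upper door interlock malfunctions=not → no input occurs → does not occur.
Drive chain down [AND]: Brake coil lost=not, #1 door operator is out=occurs, Auxiliary encoder degraded=not → not all inputs occur → does not occur.
Leveling path fails [AND]: Drive chain down=not, Primary governor switch fails=not, Right main contactor trips=not → not all inputs occur → does not occur.
Safety circuit inoperative [AND]: #1 safety relay 2 stuck=not, Drive VFD 2 offline=not → not all inputs occur → does not occur.
Controller branch unavailable [OR]: Standby leveling sensor is out=occurs, Safety circuit inoperative=not, Standby hoist motor 2 lost=not → at least one input occurs → occurs.
Door loop 2 down [OR]: Controller branch unavailable=occurs, A door interlock 2 malfunctions=not → at least one input occurs → occurs.
Elevator stuck between floors [OR]: Brake release fails=not, Leveling path fails=not, Door loop 2 down=occurs → at least one input occurs → occurs.

Yes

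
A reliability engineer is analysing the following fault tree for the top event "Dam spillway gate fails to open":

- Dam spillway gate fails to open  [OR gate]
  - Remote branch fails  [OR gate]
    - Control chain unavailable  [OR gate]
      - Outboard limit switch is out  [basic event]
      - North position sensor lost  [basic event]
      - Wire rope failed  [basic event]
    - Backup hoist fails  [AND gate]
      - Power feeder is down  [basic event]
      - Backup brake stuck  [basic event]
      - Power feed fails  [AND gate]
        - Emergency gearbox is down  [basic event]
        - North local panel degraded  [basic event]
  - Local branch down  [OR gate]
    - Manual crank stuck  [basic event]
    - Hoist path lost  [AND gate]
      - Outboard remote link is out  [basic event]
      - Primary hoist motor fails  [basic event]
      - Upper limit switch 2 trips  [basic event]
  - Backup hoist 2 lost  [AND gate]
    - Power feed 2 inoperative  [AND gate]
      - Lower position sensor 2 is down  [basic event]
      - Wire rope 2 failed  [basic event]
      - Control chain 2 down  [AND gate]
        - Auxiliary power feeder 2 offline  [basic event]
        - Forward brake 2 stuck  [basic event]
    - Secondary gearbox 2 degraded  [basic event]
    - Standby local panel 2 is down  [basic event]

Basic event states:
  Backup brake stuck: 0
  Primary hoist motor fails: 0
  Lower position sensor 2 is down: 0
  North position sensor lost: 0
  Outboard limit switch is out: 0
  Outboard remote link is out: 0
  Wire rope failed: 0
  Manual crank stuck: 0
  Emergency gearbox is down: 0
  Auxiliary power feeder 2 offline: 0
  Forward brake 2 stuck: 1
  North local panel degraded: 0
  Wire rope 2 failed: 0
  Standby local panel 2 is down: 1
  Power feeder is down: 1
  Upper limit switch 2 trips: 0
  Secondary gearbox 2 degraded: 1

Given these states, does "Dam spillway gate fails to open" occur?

No

Control chain unavailable [OR]: Outboard limit switch is out=not, North position sensor lost=not, Wire rope failed=not → no input occurs → does not occur.
Power feed fails [AND]: Emergency gearbox is down=not, North local panel degraded=not → not all inputs occur → does not occur.
Backup hoist fails [AND]: Power feeder is down=occurs, Backup brake stuck=not, Power feed fails=not → not all inputs occur → does not occur.
Remote branch fails [OR]: Control chain unavailable=not, Backup hoist fails=not → no input occurs → does not occur.
Hoist path lost [AND]: Outboard remote link is out=not, Primary hoist motor fails=not, Upper limit switch 2 trips=not → not all inputs occur → does not occur.
Local branch down [OR]: Manual crank stuck=not, Hoist path lost=not → no input occurs → does not occur.
Control chain 2 down [AND]: Auxiliary power feeder 2 offline=not, Forward brake 2 stuck=occurs → not all inputs occur → does not occur.
Power feed 2 inoperative [AND]: Lower position sensor 2 is down=not, Wire rope 2 failed=not, Control chain 2 down=not → not all inputs occur → does not occur.
Backup hoist 2 lost [AND]: Power feed 2 inoperative=not, Secondary gearbox 2 degraded=occurs, Standby local panel 2 is down=occurs → not all inputs occur → does not occur.
Dam spillway gate fails to open [OR]: Remote branch fails=not, Local branch down=not, Backup hoist 2 lost=not → no input occurs → does not occur.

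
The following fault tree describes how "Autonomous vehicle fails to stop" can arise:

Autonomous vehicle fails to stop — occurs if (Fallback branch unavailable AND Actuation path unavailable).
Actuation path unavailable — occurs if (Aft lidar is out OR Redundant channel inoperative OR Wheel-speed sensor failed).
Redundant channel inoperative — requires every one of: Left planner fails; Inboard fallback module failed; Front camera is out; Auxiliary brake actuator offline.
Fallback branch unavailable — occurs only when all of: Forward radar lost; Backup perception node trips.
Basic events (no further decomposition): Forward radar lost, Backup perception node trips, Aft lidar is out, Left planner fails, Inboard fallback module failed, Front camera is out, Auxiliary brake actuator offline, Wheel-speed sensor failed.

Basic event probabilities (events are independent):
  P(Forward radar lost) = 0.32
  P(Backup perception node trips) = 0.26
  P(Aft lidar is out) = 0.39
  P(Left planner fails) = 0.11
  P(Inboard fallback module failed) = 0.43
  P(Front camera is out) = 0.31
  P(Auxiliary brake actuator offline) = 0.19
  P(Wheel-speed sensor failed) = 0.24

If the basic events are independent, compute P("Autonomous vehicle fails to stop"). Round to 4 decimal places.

0.0447

P(Fallback branch unavailable) [AND] = 0.32 × 0.26 = 0.083200
P(Redundant channel inoperative) [AND] = 0.11 × 0.43 × 0.31 × 0.19 = 0.002786
P(Actuation path unavailable) [OR] = 1 − (1−0.39) × (1−0.002786) × (1−0.24) = 0.537692
P(Autonomous vehicle fails to stop) [AND] = 0.083200 × 0.537692 = 0.044736
Rounded to 4 decimal places: P(Autonomous vehicle fails to stop) ≈ 0.0447.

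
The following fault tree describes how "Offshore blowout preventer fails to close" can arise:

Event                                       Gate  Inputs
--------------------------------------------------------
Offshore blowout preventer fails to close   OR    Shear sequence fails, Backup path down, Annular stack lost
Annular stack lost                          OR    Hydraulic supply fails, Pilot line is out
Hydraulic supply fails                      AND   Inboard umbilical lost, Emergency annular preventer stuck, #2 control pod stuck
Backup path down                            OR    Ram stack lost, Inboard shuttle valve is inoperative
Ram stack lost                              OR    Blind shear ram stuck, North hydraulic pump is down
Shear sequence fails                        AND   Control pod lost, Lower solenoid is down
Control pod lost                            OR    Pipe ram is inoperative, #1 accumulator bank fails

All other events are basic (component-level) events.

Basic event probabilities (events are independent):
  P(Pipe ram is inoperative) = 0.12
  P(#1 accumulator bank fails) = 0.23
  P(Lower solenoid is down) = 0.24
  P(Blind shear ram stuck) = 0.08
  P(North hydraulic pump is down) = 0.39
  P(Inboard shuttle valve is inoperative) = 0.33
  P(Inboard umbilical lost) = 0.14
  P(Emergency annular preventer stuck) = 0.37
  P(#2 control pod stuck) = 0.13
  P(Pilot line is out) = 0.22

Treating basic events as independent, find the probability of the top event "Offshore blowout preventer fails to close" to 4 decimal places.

0.7312

P(Control pod lost) [OR] = 1 − (1−0.12) × (1−0.23) = 0.322400
P(Shear sequence fails) [AND] = 0.322400 × 0.24 = 0.077376
P(Ram stack lost) [OR] = 1 − (1−0.08) × (1−0.39) = 0.438800
P(Backup path down) [OR] = 1 − (1−0.438800) × (1−0.33) = 0.623996
P(Hydraulic supply fails) [AND] = 0.14 × 0.37 × 0.13 = 0.006734
P(Annular stack lost) [OR] = 1 − (1−0.006734) × (1−0.22) = 0.225253
P(Offshore blowout preventer fails to close) [OR] = 1 − (1−0.077376) × (1−0.623996) × (1−0.225253) = 0.731232
Rounded to 4 decimal places: P(Offshore blowout preventer fails to close) ≈ 0.7312.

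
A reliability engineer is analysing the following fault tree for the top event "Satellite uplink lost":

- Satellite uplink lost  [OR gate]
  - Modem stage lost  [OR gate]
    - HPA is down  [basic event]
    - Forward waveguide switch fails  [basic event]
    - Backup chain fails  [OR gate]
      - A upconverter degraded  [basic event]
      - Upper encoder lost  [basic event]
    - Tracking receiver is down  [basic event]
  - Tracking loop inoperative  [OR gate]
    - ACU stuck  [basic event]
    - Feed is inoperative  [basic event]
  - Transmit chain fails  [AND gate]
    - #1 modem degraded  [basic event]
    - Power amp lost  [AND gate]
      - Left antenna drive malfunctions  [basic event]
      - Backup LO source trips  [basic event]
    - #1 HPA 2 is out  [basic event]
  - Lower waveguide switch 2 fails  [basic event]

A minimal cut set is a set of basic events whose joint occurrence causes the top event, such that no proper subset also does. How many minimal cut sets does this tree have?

9

Backup chain fails [OR]: union of children's cut sets → 2 cut set(s).
Modem stage lost [OR]: union of children's cut sets → 5 cut set(s).
Tracking loop inoperative [OR]: union of children's cut sets → 2 cut set(s).
Power amp lost [AND]: one cut set from each child combined → 1 × 1 = 1 cut set(s).
Transmit chain fails [AND]: one cut set from each child combined → 1 × 1 × 1 = 1 cut set(s).
Satellite uplink lost [OR]: union of children's cut sets → 9 cut set(s).
Minimal cut sets: {HPA is down}; {Forward waveguide switch fails}; {A upconverter degraded}; {Upper encoder lost}; {Tracking receiver is down}; {ACU stuck}; {Feed is inoperative}; {#1 HPA 2 is out, #1 modem degraded, Backup LO source trips, Left antenna drive malfunctions}; {Lower waveguide switch 2 fails}.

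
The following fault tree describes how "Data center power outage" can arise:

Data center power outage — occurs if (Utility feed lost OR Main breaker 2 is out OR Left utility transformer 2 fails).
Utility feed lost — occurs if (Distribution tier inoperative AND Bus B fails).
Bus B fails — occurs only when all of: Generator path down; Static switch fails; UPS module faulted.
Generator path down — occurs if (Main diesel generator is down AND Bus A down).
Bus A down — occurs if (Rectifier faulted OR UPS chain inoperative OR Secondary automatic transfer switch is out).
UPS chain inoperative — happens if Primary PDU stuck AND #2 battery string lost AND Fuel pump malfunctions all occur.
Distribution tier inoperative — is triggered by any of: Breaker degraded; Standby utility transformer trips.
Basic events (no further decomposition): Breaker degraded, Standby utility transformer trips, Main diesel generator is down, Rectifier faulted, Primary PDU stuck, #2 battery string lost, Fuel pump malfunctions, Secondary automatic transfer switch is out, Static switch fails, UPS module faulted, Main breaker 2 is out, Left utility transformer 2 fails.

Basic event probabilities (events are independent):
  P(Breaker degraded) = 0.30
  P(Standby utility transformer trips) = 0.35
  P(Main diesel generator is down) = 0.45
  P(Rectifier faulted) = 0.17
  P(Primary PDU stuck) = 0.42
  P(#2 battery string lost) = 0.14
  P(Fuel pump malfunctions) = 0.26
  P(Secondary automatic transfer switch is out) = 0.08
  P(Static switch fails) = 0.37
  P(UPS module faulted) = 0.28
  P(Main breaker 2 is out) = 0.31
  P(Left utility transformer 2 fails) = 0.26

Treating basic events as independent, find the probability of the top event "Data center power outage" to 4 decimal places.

0.4926

P(Distribution tier inoperative) [OR] = 1 − (1−0.30) × (1−0.35) = 0.545000
P(UPS chain inoperative) [AND] = 0.42 × 0.14 × 0.26 = 0.015288
P(Bus A down) [OR] = 1 − (1−0.17) × (1−0.015288) × (1−0.08) = 0.248074
P(Generator path down) [AND] = 0.45 × 0.248074 = 0.111633
P(Bus B fails) [AND] = 0.111633 × 0.37 × 0.28 = 0.011565
P(Utility feed lost) [AND] = 0.545000 × 0.011565 = 0.006303
P(Data center power outage) [OR] = 1 − (1−0.006303) × (1−0.31) × (1−0.26) = 0.492618
Rounded to 4 decimal places: P(Data center power outage) ≈ 0.4926.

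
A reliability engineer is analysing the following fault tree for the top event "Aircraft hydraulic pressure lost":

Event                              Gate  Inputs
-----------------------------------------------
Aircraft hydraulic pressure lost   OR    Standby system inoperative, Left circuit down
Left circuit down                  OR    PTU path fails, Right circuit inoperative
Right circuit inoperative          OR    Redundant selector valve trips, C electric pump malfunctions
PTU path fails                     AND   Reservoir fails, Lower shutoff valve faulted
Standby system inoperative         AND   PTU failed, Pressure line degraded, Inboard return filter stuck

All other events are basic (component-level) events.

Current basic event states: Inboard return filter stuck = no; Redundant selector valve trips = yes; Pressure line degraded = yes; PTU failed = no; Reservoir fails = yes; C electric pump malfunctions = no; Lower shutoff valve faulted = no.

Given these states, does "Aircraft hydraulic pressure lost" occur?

Yes

Standby system inoperative [AND]: PTU failed=not, Pressure line degraded=occurs, Inboard return filter stuck=not → not all inputs occur → does not occur.
PTU path fails [AND]: Reservoir fails=occurs, Lower shutoff valve faulted=not → not all inputs occur → does not occur.
Right circuit inoperative [OR]: Redundant selector valve trips=occurs, C electric pump malfunctions=not → at least one input occurs → occurs.
Left circuit down [OR]: PTU path fails=not, Right circuit inoperative=occurs → at least one input occurs → occurs.
Aircraft hydraulic pressure lost [OR]: Standby system inoperative=not, Left circuit down=occurs → at least one input occurs → occurs.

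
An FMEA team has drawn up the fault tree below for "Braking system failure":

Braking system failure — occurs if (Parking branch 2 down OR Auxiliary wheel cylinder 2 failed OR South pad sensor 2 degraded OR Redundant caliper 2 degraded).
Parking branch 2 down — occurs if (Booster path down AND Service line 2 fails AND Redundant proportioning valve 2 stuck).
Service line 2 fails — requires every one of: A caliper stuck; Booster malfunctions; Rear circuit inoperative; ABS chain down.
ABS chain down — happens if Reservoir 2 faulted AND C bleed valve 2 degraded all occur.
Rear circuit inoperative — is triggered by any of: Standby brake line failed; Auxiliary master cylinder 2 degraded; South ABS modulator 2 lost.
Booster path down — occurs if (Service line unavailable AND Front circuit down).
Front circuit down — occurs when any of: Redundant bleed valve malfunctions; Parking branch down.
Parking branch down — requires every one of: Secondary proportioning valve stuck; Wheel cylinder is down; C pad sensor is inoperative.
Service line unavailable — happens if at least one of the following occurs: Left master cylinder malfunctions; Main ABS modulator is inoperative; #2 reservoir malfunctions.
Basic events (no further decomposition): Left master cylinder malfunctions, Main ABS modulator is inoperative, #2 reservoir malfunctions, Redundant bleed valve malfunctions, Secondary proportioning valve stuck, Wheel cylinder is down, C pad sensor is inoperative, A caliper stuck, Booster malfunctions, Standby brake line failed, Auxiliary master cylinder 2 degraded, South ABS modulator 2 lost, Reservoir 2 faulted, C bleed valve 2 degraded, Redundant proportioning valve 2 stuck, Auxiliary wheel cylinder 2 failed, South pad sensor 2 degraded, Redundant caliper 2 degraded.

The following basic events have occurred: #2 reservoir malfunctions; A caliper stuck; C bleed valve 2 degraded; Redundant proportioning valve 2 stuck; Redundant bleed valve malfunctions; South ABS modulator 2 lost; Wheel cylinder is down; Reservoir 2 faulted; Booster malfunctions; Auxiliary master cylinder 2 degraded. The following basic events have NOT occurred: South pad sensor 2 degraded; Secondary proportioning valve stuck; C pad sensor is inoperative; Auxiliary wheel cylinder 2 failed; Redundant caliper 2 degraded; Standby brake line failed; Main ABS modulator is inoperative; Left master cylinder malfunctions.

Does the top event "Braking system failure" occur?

Service line unavailable [OR]: Left master cylinder malfunctions=not, Main ABS modulator is inoperative=not, #2 reservoir malfunctions=occurs → at least one input occurs → occurs.
Parking branch down [AND]: Secondary proportioning valve stuck=not, Wheel cylinder is down=occurs, C pad sensor is inoperative=not → not all inputs occur → does not occur.
Front circuit down [OR]: Redundant bleed valve malfunctions=occurs, Parking branch down=not → at least one input occurs → occurs.
Booster path down [AND]: Service line unavailable=occurs, Front circuit down=occurs → all inputs occur → occurs.
Rear circuit inoperative [OR]: Standby brake line failed=not, Auxiliary master cylinder 2 degraded=occurs, South ABS modulator 2 lost=occurs → at least one input occurs → occurs.
ABS chain down [AND]: Reservoir 2 faulted=occurs, C bleed valve 2 degraded=occurs → all inputs occur → occurs.
Service line 2 fails [AND]: A caliper stuck=occurs, Booster malfunctions=occurs, Rear circuit inoperative=occurs, ABS chain down=occurs → all inputs occur → occurs.
Parking branch 2 down [AND]: Booster path down=occurs, Service line 2 fails=occurs, Redundant proportioning valve 2 stuck=occurs → all inputs occur → occurs.
Braking system failure [OR]: Parking branch 2 down=occurs, Auxiliary wheel cylinder 2 failed=not, South pad sensor 2 degraded=not, Redundant caliper 2 degraded=not → at least one input occurs → occurs.

Yes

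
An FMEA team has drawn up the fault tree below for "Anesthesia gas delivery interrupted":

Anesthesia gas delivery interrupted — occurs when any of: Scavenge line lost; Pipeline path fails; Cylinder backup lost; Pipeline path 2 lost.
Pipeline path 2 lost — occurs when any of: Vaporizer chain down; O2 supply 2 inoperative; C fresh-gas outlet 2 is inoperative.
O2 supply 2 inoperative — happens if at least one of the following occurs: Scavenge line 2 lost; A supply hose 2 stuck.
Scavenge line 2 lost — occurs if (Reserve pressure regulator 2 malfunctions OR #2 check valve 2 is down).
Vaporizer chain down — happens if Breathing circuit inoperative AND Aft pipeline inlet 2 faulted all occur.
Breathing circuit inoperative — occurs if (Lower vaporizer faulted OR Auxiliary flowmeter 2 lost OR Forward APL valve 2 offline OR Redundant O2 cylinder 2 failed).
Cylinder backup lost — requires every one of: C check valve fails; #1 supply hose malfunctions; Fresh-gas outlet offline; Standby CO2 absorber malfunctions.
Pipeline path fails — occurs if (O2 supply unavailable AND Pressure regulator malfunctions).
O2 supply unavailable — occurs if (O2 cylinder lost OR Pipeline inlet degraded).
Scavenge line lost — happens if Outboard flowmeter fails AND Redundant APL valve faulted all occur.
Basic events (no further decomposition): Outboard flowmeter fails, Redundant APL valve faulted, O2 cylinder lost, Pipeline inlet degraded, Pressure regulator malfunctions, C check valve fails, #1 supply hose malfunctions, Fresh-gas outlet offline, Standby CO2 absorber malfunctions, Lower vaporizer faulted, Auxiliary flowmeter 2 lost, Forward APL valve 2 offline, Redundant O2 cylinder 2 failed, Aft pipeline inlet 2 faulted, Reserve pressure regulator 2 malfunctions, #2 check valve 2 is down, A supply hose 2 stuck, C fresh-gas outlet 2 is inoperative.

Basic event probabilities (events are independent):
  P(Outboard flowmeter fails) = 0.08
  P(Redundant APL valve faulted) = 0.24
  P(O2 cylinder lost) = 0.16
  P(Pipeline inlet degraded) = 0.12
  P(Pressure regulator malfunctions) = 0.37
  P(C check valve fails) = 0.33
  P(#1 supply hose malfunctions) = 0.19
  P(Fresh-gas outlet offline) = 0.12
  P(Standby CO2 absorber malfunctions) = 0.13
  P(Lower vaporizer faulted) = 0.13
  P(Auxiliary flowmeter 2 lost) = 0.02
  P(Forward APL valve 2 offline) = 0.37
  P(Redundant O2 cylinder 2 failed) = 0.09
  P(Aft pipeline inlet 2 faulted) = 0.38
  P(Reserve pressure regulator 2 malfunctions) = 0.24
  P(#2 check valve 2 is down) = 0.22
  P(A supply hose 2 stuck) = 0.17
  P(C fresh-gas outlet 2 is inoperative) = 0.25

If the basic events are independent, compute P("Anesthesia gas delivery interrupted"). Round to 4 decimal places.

P(Scavenge line lost) [AND] = 0.08 × 0.24 = 0.019200
P(O2 supply unavailable) [OR] = 1 − (1−0.16) × (1−0.12) = 0.260800
P(Pipeline path fails) [AND] = 0.260800 × 0.37 = 0.096496
P(Cylinder backup lost) [AND] = 0.33 × 0.19 × 0.12 × 0.13 = 0.000978
P(Breathing circuit inoperative) [OR] = 1 − (1−0.13) × (1−0.02) × (1−0.37) × (1−0.09) = 0.511204
P(Vaporizer chain down) [AND] = 0.511204 × 0.38 = 0.194258
P(Scavenge line 2 lost) [OR] = 1 − (1−0.24) × (1−0.22) = 0.407200
P(O2 supply 2 inoperative) [OR] = 1 − (1−0.407200) × (1−0.17) = 0.507976
P(Pipeline path 2 lost) [OR] = 1 − (1−0.194258) × (1−0.507976) × (1−0.25) = 0.702667
P(Anesthesia gas delivery interrupted) [OR] = 1 − (1−0.019200) × (1−0.096496) × (1−0.000978) × (1−0.702667) = 0.736774
Rounded to 4 decimal places: P(Anesthesia gas delivery interrupted) ≈ 0.7368.

0.7368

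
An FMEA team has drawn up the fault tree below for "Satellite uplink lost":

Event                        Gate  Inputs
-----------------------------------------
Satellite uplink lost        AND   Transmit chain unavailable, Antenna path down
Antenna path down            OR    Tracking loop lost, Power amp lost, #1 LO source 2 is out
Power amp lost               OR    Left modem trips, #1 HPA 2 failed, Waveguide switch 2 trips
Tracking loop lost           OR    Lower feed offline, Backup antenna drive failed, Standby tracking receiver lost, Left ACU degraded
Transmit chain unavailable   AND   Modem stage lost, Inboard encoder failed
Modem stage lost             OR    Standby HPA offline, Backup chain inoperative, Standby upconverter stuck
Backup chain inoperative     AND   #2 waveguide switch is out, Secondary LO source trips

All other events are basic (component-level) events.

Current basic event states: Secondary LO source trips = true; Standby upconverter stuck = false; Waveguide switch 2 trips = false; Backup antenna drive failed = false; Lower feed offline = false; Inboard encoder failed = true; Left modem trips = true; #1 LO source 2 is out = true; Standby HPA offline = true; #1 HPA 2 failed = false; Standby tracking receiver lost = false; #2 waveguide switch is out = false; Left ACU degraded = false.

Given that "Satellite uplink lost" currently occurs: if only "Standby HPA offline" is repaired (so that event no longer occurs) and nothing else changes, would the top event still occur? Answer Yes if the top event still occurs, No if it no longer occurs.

Counterfactual: set "Standby HPA offline" to not occurred.
Backup chain inoperative [AND]: #2 waveguide switch is out=not, Secondary LO source trips=occurs → not all inputs occur → does not occur.
Modem stage lost [OR]: Standby HPA offline=not, Backup chain inoperative=not, Standby upconverter stuck=not → no input occurs → does not occur.
Transmit chain unavailable [AND]: Modem stage lost=not, Inboard encoder failed=occurs → not all inputs occur → does not occur.
Tracking loop lost [OR]: Lower feed offline=not, Backup antenna drive failed=not, Standby tracking receiver lost=not, Left ACU degraded=not → no input occurs → does not occur.
Power amp lost [OR]: Left modem trips=occurs, #1 HPA 2 failed=not, Waveguide switch 2 trips=not → at least one input occurs → occurs.
Antenna path down [OR]: Tracking loop lost=not, Power amp lost=occurs, #1 LO source 2 is out=occurs → at least one input occurs → occurs.
Satellite uplink lost [AND]: Transmit chain unavailable=not, Antenna path down=occurs → not all inputs occur → does not occur.

No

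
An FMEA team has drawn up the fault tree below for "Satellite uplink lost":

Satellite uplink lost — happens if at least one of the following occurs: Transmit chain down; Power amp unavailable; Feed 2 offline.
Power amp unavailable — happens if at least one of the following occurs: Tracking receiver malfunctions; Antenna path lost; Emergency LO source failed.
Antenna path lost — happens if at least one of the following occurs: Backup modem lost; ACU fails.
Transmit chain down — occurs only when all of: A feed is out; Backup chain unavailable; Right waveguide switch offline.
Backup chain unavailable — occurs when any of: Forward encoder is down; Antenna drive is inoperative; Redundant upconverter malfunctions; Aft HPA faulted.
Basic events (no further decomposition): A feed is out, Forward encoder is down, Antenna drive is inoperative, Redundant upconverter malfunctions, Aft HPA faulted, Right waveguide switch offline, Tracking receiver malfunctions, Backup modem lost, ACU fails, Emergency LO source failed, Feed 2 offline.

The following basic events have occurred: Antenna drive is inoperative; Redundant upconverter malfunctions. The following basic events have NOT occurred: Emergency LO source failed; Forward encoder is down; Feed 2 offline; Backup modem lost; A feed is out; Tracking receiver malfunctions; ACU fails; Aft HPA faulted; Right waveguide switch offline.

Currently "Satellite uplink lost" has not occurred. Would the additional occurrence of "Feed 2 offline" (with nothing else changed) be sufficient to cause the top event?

Yes

Counterfactual: set "Feed 2 offline" to occurred.
Backup chain unavailable [OR]: Forward encoder is down=not, Antenna drive is inoperative=occurs, Redundant upconverter malfunctions=occurs, Aft HPA faulted=not → at least one input occurs → occurs.
Transmit chain down [AND]: A feed is out=not, Backup chain unavailable=occurs, Right waveguide switch offline=not → not all inputs occur → does not occur.
Antenna path lost [OR]: Backup modem lost=not, ACU fails=not → no input occurs → does not occur.
Power amp unavailable [OR]: Tracking receiver malfunctions=not, Antenna path lost=not, Emergency LO source failed=not → no input occurs → does not occur.
Satellite uplink lost [OR]: Transmit chain down=not, Power amp unavailable=not, Feed 2 offline=occurs → at least one input occurs → occurs.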